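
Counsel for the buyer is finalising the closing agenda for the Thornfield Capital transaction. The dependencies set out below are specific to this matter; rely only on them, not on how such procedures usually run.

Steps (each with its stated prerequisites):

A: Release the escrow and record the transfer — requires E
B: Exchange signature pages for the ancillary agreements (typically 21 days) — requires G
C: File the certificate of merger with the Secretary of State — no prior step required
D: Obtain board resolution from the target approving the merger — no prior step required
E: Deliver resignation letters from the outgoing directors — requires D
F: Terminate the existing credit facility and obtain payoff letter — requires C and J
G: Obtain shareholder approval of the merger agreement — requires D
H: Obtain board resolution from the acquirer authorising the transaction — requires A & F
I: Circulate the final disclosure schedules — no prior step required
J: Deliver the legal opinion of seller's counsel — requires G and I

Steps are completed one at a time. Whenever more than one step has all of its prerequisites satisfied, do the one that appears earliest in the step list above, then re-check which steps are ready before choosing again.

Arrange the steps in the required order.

Nothing is required for C, D and I. C is listed earlier → C first.
Ready: D and I. D is listed earlier → D.
E and G now also ready, so the ready set is {E, G, I}; E is listed earlier → E.
Ready: A, G and I. A is listed earlier → A.
G and I are both available; G is listed earlier → G.
B now also ready, so the ready set is {B, I}; B is listed earlier → B.
That leaves I as the only ready step → I.
J needed G and I, now all done → J.
F needed C and J, now all done → F.
That leaves H as the only ready step → H.

C, D, E, A, G, B, I, J, F, H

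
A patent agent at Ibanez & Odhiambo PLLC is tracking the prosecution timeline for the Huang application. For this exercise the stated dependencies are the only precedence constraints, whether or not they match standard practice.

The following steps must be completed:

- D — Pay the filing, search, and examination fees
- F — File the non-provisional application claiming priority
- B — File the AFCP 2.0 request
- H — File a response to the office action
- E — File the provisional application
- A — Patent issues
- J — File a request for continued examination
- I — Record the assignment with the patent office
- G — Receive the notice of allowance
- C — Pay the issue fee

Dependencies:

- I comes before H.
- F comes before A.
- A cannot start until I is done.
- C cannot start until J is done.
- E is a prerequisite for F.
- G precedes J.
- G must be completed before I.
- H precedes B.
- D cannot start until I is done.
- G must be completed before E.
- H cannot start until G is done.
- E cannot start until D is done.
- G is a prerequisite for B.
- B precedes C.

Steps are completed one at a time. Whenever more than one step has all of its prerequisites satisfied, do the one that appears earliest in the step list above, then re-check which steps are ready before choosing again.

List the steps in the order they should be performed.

G is the only step with nothing outstanding, so it goes first.
J and I are both available; J is listed earlier → J.
I is the only step now ready → I.
D and H are both available; D is listed earlier → D.
E now also ready, so the ready set is {H, E}; H is listed earlier → H.
Now B and E have their prerequisites met. B is listed earlier, so B next.
Ready: E and C. E is listed earlier → E.
Now F and C have their prerequisites met. F is listed earlier, so F next.
A now also ready, so the ready set is {A, C}; A is listed earlier → A.
C is the only step now ready → C.

G, J, I, D, H, B, E, F, A, C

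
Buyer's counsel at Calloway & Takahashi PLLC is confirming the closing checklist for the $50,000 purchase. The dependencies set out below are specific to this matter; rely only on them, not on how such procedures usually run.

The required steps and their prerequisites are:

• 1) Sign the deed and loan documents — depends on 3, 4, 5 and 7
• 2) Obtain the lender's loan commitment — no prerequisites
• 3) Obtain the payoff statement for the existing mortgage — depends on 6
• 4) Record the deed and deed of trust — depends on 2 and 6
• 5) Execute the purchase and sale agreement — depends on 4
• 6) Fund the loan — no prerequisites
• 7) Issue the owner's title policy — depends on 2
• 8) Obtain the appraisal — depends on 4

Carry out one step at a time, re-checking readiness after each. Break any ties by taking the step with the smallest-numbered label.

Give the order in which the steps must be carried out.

2 → 6 → 3 → 4 → 5 → 7 → 1 → 8

2 and 6 have no prerequisites; 2 has the earlier label, so 2 is first.
7 now also ready, so the ready set is {6, 7}; 6 has the earlier label → 6.
3 and 4 now also ready, so the ready set is {3, 4, 7}; 3 has the earlier label → 3.
Now 4 and 7 have their prerequisites met. 4 has the earlier label, so 4 next.
5 and 8 now also ready, so the ready set is {5, 7, 8}; 5 has the earlier label → 5.
7 and 8 are both available; 7 has the earlier label → 7.
1 now also ready, so the ready set is {1, 8}; 1 has the earlier label → 1.
Next only 8 has its prerequisites met → 8.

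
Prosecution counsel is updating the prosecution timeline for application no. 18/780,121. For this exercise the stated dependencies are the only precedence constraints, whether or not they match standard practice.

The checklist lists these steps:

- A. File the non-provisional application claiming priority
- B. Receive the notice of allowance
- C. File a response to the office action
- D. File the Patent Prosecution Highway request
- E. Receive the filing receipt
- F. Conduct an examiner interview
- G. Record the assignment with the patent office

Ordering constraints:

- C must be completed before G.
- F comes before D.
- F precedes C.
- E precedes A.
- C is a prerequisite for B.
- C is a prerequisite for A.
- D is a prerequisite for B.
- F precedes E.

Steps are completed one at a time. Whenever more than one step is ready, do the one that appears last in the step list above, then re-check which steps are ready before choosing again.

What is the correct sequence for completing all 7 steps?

F E D C G B A

Only F has no prerequisites, so it is first.
Now E, D and C have their prerequisites met. E is listed later, so E next.
D and C are both available; D is listed later → D.
That leaves C as the only ready step → C.
G, B and A are all available; G is listed later → G.
Now B and A have their prerequisites met. B is listed later, so B next.
A needed E and C, now all done → A.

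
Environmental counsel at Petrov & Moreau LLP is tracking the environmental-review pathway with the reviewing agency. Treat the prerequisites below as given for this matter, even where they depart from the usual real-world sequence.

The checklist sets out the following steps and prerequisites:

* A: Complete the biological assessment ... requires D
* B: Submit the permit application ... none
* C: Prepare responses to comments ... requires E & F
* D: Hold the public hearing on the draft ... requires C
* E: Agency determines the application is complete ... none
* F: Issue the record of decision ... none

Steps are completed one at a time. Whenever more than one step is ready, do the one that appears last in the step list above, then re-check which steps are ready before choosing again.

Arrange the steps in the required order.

Nothing is required for F, E and B. F is listed later → F first.
Now E and B have their prerequisites met. E is listed later, so E next.
C now also ready, so the ready set is {C, B}; C is listed later → C.
D now also ready, so the ready set is {D, B}; D is listed later → D.
A now also ready, so the ready set is {B, A}; B is listed later → B.
A is the only step now ready → A.

F → E → C → D → B → A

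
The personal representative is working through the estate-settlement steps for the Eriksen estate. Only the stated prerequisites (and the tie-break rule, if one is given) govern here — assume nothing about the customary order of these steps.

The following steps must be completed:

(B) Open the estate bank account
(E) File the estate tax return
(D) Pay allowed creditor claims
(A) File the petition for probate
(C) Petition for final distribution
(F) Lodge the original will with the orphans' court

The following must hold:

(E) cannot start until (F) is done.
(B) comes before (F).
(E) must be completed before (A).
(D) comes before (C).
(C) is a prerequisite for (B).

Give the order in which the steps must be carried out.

(D) has no prerequisites → (D) first.
(C) is the only step now ready → (C).
Next only (B) has its prerequisites met → (B).
(F) needed (B), now all done → (F).
(E) needed (F), now all done → (E).
That leaves (A) as the only ready step → (A).

(D), (C), (B), (F), (E), (A)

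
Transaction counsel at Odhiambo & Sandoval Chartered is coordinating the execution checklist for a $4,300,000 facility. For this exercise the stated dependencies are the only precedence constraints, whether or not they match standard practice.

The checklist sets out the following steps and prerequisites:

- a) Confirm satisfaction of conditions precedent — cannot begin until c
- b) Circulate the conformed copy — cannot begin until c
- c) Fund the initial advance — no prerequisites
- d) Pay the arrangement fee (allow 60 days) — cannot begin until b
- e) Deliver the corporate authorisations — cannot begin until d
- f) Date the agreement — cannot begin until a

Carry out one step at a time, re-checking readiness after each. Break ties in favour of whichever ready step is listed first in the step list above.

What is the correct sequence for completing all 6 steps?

c, a, b, d, e, f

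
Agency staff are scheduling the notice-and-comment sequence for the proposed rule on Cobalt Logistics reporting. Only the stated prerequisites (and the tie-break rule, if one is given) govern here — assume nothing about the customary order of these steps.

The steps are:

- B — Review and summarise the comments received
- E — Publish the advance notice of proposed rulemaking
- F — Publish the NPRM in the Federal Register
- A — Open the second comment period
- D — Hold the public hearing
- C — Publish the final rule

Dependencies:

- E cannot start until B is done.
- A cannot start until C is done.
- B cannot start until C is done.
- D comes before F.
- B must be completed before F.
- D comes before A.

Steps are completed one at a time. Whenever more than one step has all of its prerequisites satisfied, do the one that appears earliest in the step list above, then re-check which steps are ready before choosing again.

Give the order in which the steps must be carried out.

D, C, B, E, F, A

D and C have no prerequisites; D is listed earlier, so D is first.
C is the only step now ready → C.
Ready: B and A. B is listed earlier → B.
Ready: E, F and A. E is listed earlier → E.
Ready: F and A. F is listed earlier → F.
A needed D and C, now all done → A.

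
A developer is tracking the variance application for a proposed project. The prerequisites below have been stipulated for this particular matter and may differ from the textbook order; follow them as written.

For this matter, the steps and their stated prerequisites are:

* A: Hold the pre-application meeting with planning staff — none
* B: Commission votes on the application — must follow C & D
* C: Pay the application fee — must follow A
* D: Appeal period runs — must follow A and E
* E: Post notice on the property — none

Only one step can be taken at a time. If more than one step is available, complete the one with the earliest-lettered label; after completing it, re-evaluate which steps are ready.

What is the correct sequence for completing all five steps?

A, C, E, D, B

A and E have no prerequisites; A has the earlier label, so A is first.
C now also ready, so the ready set is {C, E}; C has the earlier label → C.
That leaves E as the only ready step → E.
D is the only step now ready → D.
That leaves B as the only ready step → B.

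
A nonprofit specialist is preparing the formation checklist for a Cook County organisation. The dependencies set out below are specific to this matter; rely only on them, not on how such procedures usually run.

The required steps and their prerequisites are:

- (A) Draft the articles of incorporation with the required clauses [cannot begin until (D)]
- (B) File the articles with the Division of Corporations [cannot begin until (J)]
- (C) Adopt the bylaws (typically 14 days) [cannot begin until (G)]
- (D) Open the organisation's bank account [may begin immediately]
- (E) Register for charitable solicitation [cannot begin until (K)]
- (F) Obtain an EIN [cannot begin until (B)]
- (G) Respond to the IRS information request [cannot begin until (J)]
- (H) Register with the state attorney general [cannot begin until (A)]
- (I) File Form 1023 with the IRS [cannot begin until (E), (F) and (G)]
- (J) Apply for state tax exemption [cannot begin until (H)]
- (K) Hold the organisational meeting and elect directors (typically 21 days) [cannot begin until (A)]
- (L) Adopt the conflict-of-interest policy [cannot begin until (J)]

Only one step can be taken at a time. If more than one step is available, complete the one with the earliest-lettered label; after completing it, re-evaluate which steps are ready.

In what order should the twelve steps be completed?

(D) is the only step with nothing outstanding, so it goes first.
(A) needed (D), now all done → (A).
(H) and (K) are both available; (H) has the earlier label → (H).
Now (J) and (K) have their prerequisites met. (J) has the earlier label, so (J) next.
(B), (G) and (L) now also ready, so the ready set is {(B), (G), (K), (L)}; (B) has the earlier label → (B).
Ready: (F), (G), (K) and (L). (F) has the earlier label → (F).
(G), (K) and (L) are all available; (G) has the earlier label → (G).
Ready: (C), (K) and (L). (C) has the earlier label → (C).
Now (K) and (L) have their prerequisites met. (K) has the earlier label, so (K) next.
(E) now also ready, so the ready set is {(E), (L)}; (E) has the earlier label → (E).
(I) and (L) are both available; (I) has the earlier label → (I).
That leaves (L) as the only ready step → (L).

(D), (A), (H), (J), (B), (F), (G), (C), (K), (E), (I), (L)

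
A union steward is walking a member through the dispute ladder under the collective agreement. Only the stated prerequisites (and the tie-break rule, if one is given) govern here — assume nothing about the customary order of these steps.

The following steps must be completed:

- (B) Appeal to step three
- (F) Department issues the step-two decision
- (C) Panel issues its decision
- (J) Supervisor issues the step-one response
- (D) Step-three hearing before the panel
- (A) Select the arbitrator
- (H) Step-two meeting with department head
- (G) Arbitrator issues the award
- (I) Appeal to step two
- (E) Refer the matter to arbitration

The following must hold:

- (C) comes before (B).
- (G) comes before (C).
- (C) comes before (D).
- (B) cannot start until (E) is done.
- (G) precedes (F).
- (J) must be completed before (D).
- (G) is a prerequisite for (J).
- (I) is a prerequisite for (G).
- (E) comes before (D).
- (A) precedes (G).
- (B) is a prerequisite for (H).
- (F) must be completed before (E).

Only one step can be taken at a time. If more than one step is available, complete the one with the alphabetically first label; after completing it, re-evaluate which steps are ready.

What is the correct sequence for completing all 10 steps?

(A) → (I) → (G) → (C) → (F) → (E) → (B) → (H) → (J) → (D)

Nothing is required for (A) and (I). (A) has the earlier label → (A) first.
(I) is the only step now ready → (I).
(G) is the only step now ready → (G).
Ready: (C), (F) and (J). (C) has the earlier label → (C).
(F) and (J) are both available; (F) has the earlier label → (F).
(E) now also ready, so the ready set is {(E), (J)}; (E) has the earlier label → (E).
Now (B) and (J) have their prerequisites met. (B) has the earlier label, so (B) next.
(H) now also ready, so the ready set is {(H), (J)}; (H) has the earlier label → (H).
(J) needed (G), now all done → (J).
Next only (D) has its prerequisites met → (D).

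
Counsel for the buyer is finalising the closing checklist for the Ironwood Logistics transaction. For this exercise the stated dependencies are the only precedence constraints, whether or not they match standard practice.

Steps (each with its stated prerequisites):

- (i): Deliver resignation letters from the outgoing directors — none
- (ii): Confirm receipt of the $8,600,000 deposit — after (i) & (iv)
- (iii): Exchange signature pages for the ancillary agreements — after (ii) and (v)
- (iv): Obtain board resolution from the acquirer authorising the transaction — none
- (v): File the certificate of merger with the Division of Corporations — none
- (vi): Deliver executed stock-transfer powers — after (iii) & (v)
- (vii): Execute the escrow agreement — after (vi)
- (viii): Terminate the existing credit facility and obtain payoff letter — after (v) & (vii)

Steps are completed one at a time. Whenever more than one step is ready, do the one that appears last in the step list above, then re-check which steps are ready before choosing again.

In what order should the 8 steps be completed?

(v), (iv) and (i) have no prerequisites; (v) is listed later, so (v) is first.
Now (iv) and (i) have their prerequisites met. (iv) is listed later, so (iv) next.
(i) is the only step now ready → (i).
(ii) is the only step now ready → (ii).
(iii) needed (v) and (ii), now all done → (iii).
(vi) needed (v) and (iii), now all done → (vi).
That leaves (vii) as the only ready step → (vii).
(viii) needed (vii) and (v), now all done → (viii).

(v), (iv), (i), (ii), (iii), (vi), (vii), (viii)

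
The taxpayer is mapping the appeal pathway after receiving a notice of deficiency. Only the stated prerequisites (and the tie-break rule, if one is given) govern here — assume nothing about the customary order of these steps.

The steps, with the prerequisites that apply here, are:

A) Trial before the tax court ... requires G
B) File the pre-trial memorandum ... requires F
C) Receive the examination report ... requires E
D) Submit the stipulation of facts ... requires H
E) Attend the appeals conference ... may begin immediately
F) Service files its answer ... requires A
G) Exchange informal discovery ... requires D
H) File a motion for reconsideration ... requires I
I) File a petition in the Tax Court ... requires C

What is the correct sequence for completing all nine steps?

E, C, I, H, D, G, A, F, B

E has no prerequisites → E first.
That leaves C as the only ready step → C.
Next only I has its prerequisites met → I.
H needed I, now all done → H.
Next only D has its prerequisites met → D.
G needed D, now all done → G.
A needed G, now all done → A.
Next only F has its prerequisites met → F.
B needed F, now all done → B.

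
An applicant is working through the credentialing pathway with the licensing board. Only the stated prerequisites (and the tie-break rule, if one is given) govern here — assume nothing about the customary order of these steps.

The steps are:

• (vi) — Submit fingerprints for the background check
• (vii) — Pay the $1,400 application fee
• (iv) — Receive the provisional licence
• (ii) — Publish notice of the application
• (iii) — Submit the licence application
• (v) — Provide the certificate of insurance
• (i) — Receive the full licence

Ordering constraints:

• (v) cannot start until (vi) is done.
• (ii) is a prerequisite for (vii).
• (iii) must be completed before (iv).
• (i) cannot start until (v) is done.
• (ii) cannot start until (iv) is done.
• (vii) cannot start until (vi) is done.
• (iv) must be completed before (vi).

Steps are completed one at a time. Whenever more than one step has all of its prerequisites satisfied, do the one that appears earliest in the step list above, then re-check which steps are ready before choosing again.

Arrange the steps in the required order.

(iii), (iv), (vi), (ii), (vii), (v), (i)

Only (iii) has no prerequisites, so it is first.
That leaves (iv) as the only ready step → (iv).
Now (vi) and (ii) have their prerequisites met. (vi) is listed earlier, so (vi) next.
(v) now also ready, so the ready set is {(ii), (v)}; (ii) is listed earlier → (ii).
(vii) and (v) are both available; (vii) is listed earlier → (vii).
(v) needed (vi), now all done → (v).
(i) is the only step now ready → (i).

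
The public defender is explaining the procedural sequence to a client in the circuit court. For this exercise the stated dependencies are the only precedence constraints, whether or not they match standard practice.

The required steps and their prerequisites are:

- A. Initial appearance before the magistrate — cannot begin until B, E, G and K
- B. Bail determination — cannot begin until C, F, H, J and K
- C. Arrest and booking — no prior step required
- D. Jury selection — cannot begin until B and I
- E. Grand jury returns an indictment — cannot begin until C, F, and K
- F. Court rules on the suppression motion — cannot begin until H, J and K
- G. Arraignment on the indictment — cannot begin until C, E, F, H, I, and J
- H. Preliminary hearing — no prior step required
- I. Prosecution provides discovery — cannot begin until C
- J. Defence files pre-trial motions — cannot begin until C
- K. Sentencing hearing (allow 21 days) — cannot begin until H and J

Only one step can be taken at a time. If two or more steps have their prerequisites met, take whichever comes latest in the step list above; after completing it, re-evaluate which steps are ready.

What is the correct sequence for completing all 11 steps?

H C J K I F E G B D A

Nothing is required for H and C. H is listed later → H first.
Next only C has its prerequisites met → C.
Ready: J and I. J is listed later → J.
K and I are both available; K is listed later → K.
F now also ready, so the ready set is {I, F}; I is listed later → I.
Next only F has its prerequisites met → F.
Ready: E and B. E is listed later → E.
G now also ready, so the ready set is {G, B}; G is listed later → G.
B needed K, J, H, F and C, now all done → B.
Ready: D and A. D is listed later → D.
That leaves A as the only ready step → A.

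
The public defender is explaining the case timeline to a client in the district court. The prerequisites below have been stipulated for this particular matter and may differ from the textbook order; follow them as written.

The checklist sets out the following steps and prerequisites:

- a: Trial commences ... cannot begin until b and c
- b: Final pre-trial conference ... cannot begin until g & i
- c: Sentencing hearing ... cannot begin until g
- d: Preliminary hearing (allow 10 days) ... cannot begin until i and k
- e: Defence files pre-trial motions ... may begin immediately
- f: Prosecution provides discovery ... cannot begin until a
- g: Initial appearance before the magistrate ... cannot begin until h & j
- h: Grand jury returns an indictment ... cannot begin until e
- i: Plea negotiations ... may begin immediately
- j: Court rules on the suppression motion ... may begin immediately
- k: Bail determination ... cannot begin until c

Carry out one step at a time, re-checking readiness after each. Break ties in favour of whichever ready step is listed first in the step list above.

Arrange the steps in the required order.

e, h, i, j, g, b, c, a, f, k, d

Nothing is required for e, i and j. e is listed earlier → e first.
Now h, i and j have their prerequisites met. h is listed earlier, so h next.
Now i and j have their prerequisites met. i is listed earlier, so i next.
That leaves j as the only ready step → j.
g needed h and j, now all done → g.
Ready: b and c. b is listed earlier → b.
c needed g, now all done → c.
Ready: a and k. a is listed earlier → a.
Ready: f and k. f is listed earlier → f.
k needed c, now all done → k.
That leaves d as the only ready step → d.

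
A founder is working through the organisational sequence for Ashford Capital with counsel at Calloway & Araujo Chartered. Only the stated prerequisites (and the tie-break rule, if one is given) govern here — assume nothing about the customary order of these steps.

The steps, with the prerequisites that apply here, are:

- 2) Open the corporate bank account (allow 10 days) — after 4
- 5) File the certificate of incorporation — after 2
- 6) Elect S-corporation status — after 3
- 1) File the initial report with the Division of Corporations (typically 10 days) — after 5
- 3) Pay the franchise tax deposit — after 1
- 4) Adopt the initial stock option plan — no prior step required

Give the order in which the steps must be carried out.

4 2 5 1 3 6

4 is the only step with nothing outstanding, so it goes first.
2 needed 4, now all done → 2.
That leaves 5 as the only ready step → 5.
1 is the only step now ready → 1.
3 needed 1, now all done → 3.
Next only 6 has its prerequisites met → 6.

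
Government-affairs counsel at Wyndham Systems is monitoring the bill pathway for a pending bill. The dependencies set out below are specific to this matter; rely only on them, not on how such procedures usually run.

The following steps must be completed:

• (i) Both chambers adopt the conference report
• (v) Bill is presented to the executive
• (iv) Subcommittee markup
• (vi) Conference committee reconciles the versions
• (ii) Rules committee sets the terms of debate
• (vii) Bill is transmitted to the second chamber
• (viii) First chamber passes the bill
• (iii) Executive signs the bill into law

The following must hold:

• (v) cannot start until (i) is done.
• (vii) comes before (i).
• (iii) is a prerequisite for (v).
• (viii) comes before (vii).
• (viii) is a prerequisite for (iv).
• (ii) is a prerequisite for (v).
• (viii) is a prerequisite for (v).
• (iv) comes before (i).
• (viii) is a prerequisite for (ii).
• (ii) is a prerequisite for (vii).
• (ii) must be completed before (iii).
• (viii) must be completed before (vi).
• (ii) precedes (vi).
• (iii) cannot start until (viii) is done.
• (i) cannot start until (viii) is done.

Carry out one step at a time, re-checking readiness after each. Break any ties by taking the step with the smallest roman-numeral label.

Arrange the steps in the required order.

(viii) (ii) (iii) (iv) (vi) (vii) (i) (v)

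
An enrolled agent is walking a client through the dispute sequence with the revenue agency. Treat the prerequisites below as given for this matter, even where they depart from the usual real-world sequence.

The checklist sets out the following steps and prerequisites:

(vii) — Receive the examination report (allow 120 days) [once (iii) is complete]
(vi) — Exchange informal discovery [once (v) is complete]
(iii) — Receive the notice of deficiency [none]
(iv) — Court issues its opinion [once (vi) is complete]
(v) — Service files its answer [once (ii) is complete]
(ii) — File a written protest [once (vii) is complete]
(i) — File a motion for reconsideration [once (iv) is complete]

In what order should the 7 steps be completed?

(iii), (vii), (ii), (v), (vi), (iv), (i)

(iii) has no prerequisites → (iii) first.
That leaves (vii) as the only ready step → (vii).
That leaves (ii) as the only ready step → (ii).
Next only (v) has its prerequisites met → (v).
That leaves (vi) as the only ready step → (vi).
(iv) is the only step now ready → (iv).
Next only (i) has its prerequisites met → (i).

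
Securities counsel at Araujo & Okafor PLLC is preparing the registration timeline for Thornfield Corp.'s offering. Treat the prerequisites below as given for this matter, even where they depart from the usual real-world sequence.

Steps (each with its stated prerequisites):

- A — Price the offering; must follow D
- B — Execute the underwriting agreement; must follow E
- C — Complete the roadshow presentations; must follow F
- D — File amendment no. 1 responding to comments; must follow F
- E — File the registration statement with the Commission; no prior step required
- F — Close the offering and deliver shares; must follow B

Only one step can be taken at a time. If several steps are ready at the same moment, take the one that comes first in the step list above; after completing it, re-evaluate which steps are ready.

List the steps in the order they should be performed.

E → B → F → C → D → A

E has no prerequisites → E first.
B needed E, now all done → B.
F is the only step now ready → F.
Now C and D have their prerequisites met. C is listed earlier, so C next.
Next only D has its prerequisites met → D.
That leaves A as the only ready step → A.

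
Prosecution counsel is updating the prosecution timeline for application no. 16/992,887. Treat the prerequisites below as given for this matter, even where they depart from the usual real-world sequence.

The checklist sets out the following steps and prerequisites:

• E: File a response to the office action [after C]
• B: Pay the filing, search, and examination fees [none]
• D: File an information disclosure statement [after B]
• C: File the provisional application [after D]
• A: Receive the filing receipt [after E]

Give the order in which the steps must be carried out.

B is the only step with nothing outstanding, so it goes first.
D needed B, now all done → D.
Next only C has its prerequisites met → C.
Next only E has its prerequisites met → E.
A needed E, now all done → A.

B, D, C, E, A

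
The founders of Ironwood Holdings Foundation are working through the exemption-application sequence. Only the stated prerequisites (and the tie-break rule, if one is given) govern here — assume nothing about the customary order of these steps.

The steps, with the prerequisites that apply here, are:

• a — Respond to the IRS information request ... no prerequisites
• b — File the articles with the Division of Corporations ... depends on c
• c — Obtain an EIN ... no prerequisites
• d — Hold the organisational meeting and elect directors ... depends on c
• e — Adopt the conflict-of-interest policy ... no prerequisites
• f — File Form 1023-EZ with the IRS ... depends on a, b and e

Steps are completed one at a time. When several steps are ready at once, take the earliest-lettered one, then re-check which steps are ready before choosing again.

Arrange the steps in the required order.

a, c and e have no prerequisites; a has the earlier label, so a is first.
Now c and e have their prerequisites met. c has the earlier label, so c next.
b, d and e are all available; b has the earlier label → b.
Ready: d and e. d has the earlier label → d.
e is the only step now ready → e.
That leaves f as the only ready step → f.

a, c, b, d, e, f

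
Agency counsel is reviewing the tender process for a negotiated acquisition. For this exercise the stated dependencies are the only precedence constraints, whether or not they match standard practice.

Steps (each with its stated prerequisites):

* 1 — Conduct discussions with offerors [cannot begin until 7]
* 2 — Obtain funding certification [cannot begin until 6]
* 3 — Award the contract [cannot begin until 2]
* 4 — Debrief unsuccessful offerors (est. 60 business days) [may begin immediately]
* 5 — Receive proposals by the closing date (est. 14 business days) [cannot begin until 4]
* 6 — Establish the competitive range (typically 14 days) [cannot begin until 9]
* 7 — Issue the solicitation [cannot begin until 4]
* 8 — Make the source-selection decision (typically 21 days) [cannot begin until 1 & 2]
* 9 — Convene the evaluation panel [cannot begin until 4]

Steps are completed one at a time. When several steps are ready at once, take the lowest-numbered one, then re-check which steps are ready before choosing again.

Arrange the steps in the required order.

4 → 5 → 7 → 1 → 9 → 6 → 2 → 3 → 8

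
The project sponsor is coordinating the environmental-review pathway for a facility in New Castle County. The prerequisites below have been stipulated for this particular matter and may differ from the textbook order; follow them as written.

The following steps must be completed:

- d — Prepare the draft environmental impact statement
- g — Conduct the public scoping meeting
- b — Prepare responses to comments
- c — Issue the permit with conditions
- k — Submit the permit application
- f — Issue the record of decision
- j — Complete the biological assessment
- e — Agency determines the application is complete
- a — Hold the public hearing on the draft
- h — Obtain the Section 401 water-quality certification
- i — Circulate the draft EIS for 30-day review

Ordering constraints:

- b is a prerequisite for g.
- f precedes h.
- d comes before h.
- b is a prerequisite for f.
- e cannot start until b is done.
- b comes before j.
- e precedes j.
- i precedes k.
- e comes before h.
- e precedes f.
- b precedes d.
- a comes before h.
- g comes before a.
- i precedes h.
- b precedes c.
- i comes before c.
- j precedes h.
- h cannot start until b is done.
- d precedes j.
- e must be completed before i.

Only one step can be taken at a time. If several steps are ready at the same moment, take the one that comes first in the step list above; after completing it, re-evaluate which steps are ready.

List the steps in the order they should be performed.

b is the only step with nothing outstanding, so it goes first.
Ready: d, g and e. d is listed earlier → d.
Ready: g and e. g is listed earlier → g.
a now also ready, so the ready set is {e, a}; e is listed earlier → e.
Ready: f, j, a and i. f is listed earlier → f.
Ready: j, a and i. j is listed earlier → j.
a and i are both available; a is listed earlier → a.
i needed e, now all done → i.
Now c, k and h have their prerequisites met. c is listed earlier, so c next.
Now k and h have their prerequisites met. k is listed earlier, so k next.
h needed d, b, f, j, e, a and i, now all done → h.

b, d, g, e, f, j, a, i, c, k, h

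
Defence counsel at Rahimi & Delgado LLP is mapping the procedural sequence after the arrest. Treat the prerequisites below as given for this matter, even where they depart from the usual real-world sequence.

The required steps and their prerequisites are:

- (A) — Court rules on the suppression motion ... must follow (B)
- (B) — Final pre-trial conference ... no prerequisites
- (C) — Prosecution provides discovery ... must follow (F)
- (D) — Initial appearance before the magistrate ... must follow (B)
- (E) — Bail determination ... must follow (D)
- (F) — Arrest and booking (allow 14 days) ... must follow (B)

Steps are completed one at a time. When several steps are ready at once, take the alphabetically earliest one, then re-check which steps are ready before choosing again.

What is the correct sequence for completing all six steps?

(B), (A), (D), (E), (F), (C)

(B) has no prerequisites → (B) first.
Ready: (A), (D) and (F). (A) has the earlier label → (A).
Ready: (D) and (F). (D) has the earlier label → (D).
Ready: (E) and (F). (E) has the earlier label → (E).
(F) is the only step now ready → (F).
(C) is the only step now ready → (C).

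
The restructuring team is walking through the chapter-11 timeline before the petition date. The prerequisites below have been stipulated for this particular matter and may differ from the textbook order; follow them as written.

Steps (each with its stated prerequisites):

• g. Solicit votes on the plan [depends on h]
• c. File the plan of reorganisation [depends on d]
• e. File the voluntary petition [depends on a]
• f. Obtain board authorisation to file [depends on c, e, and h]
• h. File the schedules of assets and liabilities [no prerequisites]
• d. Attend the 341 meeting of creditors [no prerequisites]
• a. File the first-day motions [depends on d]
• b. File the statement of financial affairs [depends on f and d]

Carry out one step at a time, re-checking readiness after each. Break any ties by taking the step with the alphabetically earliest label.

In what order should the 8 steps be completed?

Nothing is required for d and h. d has the earlier label → d first.
a, c and h are all available; a has the earlier label → a.
c, e and h are all available; c has the earlier label → c.
Now e and h have their prerequisites met. e has the earlier label, so e next.
That leaves h as the only ready step → h.
f and g are both available; f has the earlier label → f.
b and g are both available; b has the earlier label → b.
Next only g has its prerequisites met → g.

d, a, c, e, h, f, b, g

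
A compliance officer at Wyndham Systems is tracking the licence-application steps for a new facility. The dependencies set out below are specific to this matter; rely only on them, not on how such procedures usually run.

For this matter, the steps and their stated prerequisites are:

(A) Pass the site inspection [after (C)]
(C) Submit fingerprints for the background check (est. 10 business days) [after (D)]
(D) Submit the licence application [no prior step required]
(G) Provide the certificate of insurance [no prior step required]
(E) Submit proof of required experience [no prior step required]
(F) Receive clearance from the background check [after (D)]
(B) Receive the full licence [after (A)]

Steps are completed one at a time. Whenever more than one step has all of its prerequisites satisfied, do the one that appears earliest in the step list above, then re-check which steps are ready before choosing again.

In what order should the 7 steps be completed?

(D), (G) and (E) have no prerequisites; (D) is listed earlier, so (D) is first.
(C) and (F) now also ready, so the ready set is {(C), (G), (E), (F)}; (C) is listed earlier → (C).
(A), (G), (E) and (F) are all available; (A) is listed earlier → (A).
(G), (E), (F) and (B) are all available; (G) is listed earlier → (G).
(E), (F) and (B) are all available; (E) is listed earlier → (E).
(F) and (B) are both available; (F) is listed earlier → (F).
Next only (B) has its prerequisites met → (B).

(D), (C), (A), (G), (E), (F), (B)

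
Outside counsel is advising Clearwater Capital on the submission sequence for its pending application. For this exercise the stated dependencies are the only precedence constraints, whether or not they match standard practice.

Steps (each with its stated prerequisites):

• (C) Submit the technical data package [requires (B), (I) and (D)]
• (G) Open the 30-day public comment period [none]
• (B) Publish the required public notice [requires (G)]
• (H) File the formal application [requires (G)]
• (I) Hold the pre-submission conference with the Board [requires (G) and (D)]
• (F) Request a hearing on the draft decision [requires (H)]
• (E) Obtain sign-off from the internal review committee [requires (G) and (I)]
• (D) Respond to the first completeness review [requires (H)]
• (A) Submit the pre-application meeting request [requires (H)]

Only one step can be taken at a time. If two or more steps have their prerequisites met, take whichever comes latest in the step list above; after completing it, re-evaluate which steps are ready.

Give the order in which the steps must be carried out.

(G) (H) (A) (D) (F) (I) (E) (B) (C)

(G) is the only step with nothing outstanding, so it goes first.
Ready: (H) and (B). (H) is listed later → (H).
(A), (D) and (F) now also ready, so the ready set is {(A), (D), (F), (B)}; (A) is listed later → (A).
(D), (F) and (B) are all available; (D) is listed later → (D).
(I) now also ready, so the ready set is {(F), (I), (B)}; (F) is listed later → (F).
Ready: (I) and (B). (I) is listed later → (I).
(E) now also ready, so the ready set is {(E), (B)}; (E) is listed later → (E).
(B) needed (G), now all done → (B).
That leaves (C) as the only ready step → (C).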